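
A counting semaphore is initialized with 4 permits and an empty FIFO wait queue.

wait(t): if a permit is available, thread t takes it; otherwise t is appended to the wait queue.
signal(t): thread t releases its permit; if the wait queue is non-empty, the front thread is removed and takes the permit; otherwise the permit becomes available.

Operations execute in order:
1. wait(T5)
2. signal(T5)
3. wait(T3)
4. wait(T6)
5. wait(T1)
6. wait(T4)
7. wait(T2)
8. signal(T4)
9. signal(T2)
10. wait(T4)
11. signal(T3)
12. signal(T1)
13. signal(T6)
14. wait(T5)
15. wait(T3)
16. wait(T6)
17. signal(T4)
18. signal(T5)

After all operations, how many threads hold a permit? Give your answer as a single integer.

Answer: 2

Derivation:
Step 1: wait(T5) -> count=3 queue=[] holders={T5}
Step 2: signal(T5) -> count=4 queue=[] holders={none}
Step 3: wait(T3) -> count=3 queue=[] holders={T3}
Step 4: wait(T6) -> count=2 queue=[] holders={T3,T6}
Step 5: wait(T1) -> count=1 queue=[] holders={T1,T3,T6}
Step 6: wait(T4) -> count=0 queue=[] holders={T1,T3,T4,T6}
Step 7: wait(T2) -> count=0 queue=[T2] holders={T1,T3,T4,T6}
Step 8: signal(T4) -> count=0 queue=[] holders={T1,T2,T3,T6}
Step 9: signal(T2) -> count=1 queue=[] holders={T1,T3,T6}
Step 10: wait(T4) -> count=0 queue=[] holders={T1,T3,T4,T6}
Step 11: signal(T3) -> count=1 queue=[] holders={T1,T4,T6}
Step 12: signal(T1) -> count=2 queue=[] holders={T4,T6}
Step 13: signal(T6) -> count=3 queue=[] holders={T4}
Step 14: wait(T5) -> count=2 queue=[] holders={T4,T5}
Step 15: wait(T3) -> count=1 queue=[] holders={T3,T4,T5}
Step 16: wait(T6) -> count=0 queue=[] holders={T3,T4,T5,T6}
Step 17: signal(T4) -> count=1 queue=[] holders={T3,T5,T6}
Step 18: signal(T5) -> count=2 queue=[] holders={T3,T6}
Final holders: {T3,T6} -> 2 thread(s)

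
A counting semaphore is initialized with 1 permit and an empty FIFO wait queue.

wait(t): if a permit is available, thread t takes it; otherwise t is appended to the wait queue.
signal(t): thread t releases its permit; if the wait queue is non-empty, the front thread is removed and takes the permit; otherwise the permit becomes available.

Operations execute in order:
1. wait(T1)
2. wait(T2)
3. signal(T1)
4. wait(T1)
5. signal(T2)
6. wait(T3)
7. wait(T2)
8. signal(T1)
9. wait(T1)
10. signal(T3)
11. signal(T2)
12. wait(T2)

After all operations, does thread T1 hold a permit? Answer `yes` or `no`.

Step 1: wait(T1) -> count=0 queue=[] holders={T1}
Step 2: wait(T2) -> count=0 queue=[T2] holders={T1}
Step 3: signal(T1) -> count=0 queue=[] holders={T2}
Step 4: wait(T1) -> count=0 queue=[T1] holders={T2}
Step 5: signal(T2) -> count=0 queue=[] holders={T1}
Step 6: wait(T3) -> count=0 queue=[T3] holders={T1}
Step 7: wait(T2) -> count=0 queue=[T3,T2] holders={T1}
Step 8: signal(T1) -> count=0 queue=[T2] holders={T3}
Step 9: wait(T1) -> count=0 queue=[T2,T1] holders={T3}
Step 10: signal(T3) -> count=0 queue=[T1] holders={T2}
Step 11: signal(T2) -> count=0 queue=[] holders={T1}
Step 12: wait(T2) -> count=0 queue=[T2] holders={T1}
Final holders: {T1} -> T1 in holders

Answer: yes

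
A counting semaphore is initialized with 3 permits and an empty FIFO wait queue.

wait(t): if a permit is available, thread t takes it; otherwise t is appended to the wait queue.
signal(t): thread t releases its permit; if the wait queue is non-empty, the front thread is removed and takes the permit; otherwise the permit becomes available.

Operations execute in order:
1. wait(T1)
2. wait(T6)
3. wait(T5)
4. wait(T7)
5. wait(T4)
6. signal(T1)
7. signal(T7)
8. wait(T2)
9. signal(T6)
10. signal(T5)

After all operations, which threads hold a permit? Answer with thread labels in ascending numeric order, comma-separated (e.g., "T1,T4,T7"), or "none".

Answer: T2,T4

Derivation:
Step 1: wait(T1) -> count=2 queue=[] holders={T1}
Step 2: wait(T6) -> count=1 queue=[] holders={T1,T6}
Step 3: wait(T5) -> count=0 queue=[] holders={T1,T5,T6}
Step 4: wait(T7) -> count=0 queue=[T7] holders={T1,T5,T6}
Step 5: wait(T4) -> count=0 queue=[T7,T4] holders={T1,T5,T6}
Step 6: signal(T1) -> count=0 queue=[T4] holders={T5,T6,T7}
Step 7: signal(T7) -> count=0 queue=[] holders={T4,T5,T6}
Step 8: wait(T2) -> count=0 queue=[T2] holders={T4,T5,T6}
Step 9: signal(T6) -> count=0 queue=[] holders={T2,T4,T5}
Step 10: signal(T5) -> count=1 queue=[] holders={T2,T4}
Final holders: T2,T4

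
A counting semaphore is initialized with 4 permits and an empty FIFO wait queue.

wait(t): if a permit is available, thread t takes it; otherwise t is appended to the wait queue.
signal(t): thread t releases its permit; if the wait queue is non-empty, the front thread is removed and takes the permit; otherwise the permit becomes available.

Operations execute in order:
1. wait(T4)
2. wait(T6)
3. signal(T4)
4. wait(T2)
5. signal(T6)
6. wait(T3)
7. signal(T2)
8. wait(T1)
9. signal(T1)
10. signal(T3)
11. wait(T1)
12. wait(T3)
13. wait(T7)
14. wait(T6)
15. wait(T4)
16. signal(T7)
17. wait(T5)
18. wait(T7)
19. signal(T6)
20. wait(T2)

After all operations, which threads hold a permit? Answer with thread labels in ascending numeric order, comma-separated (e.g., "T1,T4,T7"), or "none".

Answer: T1,T3,T4,T5

Derivation:
Step 1: wait(T4) -> count=3 queue=[] holders={T4}
Step 2: wait(T6) -> count=2 queue=[] holders={T4,T6}
Step 3: signal(T4) -> count=3 queue=[] holders={T6}
Step 4: wait(T2) -> count=2 queue=[] holders={T2,T6}
Step 5: signal(T6) -> count=3 queue=[] holders={T2}
Step 6: wait(T3) -> count=2 queue=[] holders={T2,T3}
Step 7: signal(T2) -> count=3 queue=[] holders={T3}
Step 8: wait(T1) -> count=2 queue=[] holders={T1,T3}
Step 9: signal(T1) -> count=3 queue=[] holders={T3}
Step 10: signal(T3) -> count=4 queue=[] holders={none}
Step 11: wait(T1) -> count=3 queue=[] holders={T1}
Step 12: wait(T3) -> count=2 queue=[] holders={T1,T3}
Step 13: wait(T7) -> count=1 queue=[] holders={T1,T3,T7}
Step 14: wait(T6) -> count=0 queue=[] holders={T1,T3,T6,T7}
Step 15: wait(T4) -> count=0 queue=[T4] holders={T1,T3,T6,T7}
Step 16: signal(T7) -> count=0 queue=[] holders={T1,T3,T4,T6}
Step 17: wait(T5) -> count=0 queue=[T5] holders={T1,T3,T4,T6}
Step 18: wait(T7) -> count=0 queue=[T5,T7] holders={T1,T3,T4,T6}
Step 19: signal(T6) -> count=0 queue=[T7] holders={T1,T3,T4,T5}
Step 20: wait(T2) -> count=0 queue=[T7,T2] holders={T1,T3,T4,T5}
Final holders: T1,T3,T4,T5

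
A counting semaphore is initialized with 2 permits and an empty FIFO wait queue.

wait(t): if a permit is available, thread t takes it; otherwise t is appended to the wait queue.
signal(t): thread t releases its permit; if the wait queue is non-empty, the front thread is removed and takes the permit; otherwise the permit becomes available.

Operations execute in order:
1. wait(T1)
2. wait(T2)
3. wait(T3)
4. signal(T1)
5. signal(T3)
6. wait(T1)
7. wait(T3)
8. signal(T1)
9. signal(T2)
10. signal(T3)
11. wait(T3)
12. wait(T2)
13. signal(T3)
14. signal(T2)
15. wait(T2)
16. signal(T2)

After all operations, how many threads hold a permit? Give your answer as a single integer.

Answer: 0

Derivation:
Step 1: wait(T1) -> count=1 queue=[] holders={T1}
Step 2: wait(T2) -> count=0 queue=[] holders={T1,T2}
Step 3: wait(T3) -> count=0 queue=[T3] holders={T1,T2}
Step 4: signal(T1) -> count=0 queue=[] holders={T2,T3}
Step 5: signal(T3) -> count=1 queue=[] holders={T2}
Step 6: wait(T1) -> count=0 queue=[] holders={T1,T2}
Step 7: wait(T3) -> count=0 queue=[T3] holders={T1,T2}
Step 8: signal(T1) -> count=0 queue=[] holders={T2,T3}
Step 9: signal(T2) -> count=1 queue=[] holders={T3}
Step 10: signal(T3) -> count=2 queue=[] holders={none}
Step 11: wait(T3) -> count=1 queue=[] holders={T3}
Step 12: wait(T2) -> count=0 queue=[] holders={T2,T3}
Step 13: signal(T3) -> count=1 queue=[] holders={T2}
Step 14: signal(T2) -> count=2 queue=[] holders={none}
Step 15: wait(T2) -> count=1 queue=[] holders={T2}
Step 16: signal(T2) -> count=2 queue=[] holders={none}
Final holders: {none} -> 0 thread(s)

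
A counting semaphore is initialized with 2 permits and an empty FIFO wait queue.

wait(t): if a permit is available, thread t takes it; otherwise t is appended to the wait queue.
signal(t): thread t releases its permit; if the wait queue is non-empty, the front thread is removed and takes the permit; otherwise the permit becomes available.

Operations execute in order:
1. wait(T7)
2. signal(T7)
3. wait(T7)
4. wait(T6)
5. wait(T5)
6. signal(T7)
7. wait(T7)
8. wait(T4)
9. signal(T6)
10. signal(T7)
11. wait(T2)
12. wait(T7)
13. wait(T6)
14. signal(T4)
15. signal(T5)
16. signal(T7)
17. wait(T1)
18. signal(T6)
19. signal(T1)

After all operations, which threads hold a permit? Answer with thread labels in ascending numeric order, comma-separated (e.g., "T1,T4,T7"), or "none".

Step 1: wait(T7) -> count=1 queue=[] holders={T7}
Step 2: signal(T7) -> count=2 queue=[] holders={none}
Step 3: wait(T7) -> count=1 queue=[] holders={T7}
Step 4: wait(T6) -> count=0 queue=[] holders={T6,T7}
Step 5: wait(T5) -> count=0 queue=[T5] holders={T6,T7}
Step 6: signal(T7) -> count=0 queue=[] holders={T5,T6}
Step 7: wait(T7) -> count=0 queue=[T7] holders={T5,T6}
Step 8: wait(T4) -> count=0 queue=[T7,T4] holders={T5,T6}
Step 9: signal(T6) -> count=0 queue=[T4] holders={T5,T7}
Step 10: signal(T7) -> count=0 queue=[] holders={T4,T5}
Step 11: wait(T2) -> count=0 queue=[T2] holders={T4,T5}
Step 12: wait(T7) -> count=0 queue=[T2,T7] holders={T4,T5}
Step 13: wait(T6) -> count=0 queue=[T2,T7,T6] holders={T4,T5}
Step 14: signal(T4) -> count=0 queue=[T7,T6] holders={T2,T5}
Step 15: signal(T5) -> count=0 queue=[T6] holders={T2,T7}
Step 16: signal(T7) -> count=0 queue=[] holders={T2,T6}
Step 17: wait(T1) -> count=0 queue=[T1] holders={T2,T6}
Step 18: signal(T6) -> count=0 queue=[] holders={T1,T2}
Step 19: signal(T1) -> count=1 queue=[] holders={T2}
Final holders: T2

Answer: T2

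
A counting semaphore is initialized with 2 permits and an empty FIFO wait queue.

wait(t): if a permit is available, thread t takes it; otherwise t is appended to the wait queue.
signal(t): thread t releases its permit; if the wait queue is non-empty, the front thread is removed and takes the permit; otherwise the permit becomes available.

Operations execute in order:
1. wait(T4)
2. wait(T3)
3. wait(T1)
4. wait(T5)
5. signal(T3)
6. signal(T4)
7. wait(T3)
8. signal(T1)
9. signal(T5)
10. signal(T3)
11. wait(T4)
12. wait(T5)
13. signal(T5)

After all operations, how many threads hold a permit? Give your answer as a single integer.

Answer: 1

Derivation:
Step 1: wait(T4) -> count=1 queue=[] holders={T4}
Step 2: wait(T3) -> count=0 queue=[] holders={T3,T4}
Step 3: wait(T1) -> count=0 queue=[T1] holders={T3,T4}
Step 4: wait(T5) -> count=0 queue=[T1,T5] holders={T3,T4}
Step 5: signal(T3) -> count=0 queue=[T5] holders={T1,T4}
Step 6: signal(T4) -> count=0 queue=[] holders={T1,T5}
Step 7: wait(T3) -> count=0 queue=[T3] holders={T1,T5}
Step 8: signal(T1) -> count=0 queue=[] holders={T3,T5}
Step 9: signal(T5) -> count=1 queue=[] holders={T3}
Step 10: signal(T3) -> count=2 queue=[] holders={none}
Step 11: wait(T4) -> count=1 queue=[] holders={T4}
Step 12: wait(T5) -> count=0 queue=[] holders={T4,T5}
Step 13: signal(T5) -> count=1 queue=[] holders={T4}
Final holders: {T4} -> 1 thread(s)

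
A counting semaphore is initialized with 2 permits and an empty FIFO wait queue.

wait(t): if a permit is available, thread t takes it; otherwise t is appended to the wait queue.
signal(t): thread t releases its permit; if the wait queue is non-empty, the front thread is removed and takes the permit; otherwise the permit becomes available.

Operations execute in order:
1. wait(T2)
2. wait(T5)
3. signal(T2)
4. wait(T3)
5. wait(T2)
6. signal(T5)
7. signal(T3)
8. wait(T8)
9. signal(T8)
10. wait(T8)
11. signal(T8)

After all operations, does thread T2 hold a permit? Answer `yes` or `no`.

Step 1: wait(T2) -> count=1 queue=[] holders={T2}
Step 2: wait(T5) -> count=0 queue=[] holders={T2,T5}
Step 3: signal(T2) -> count=1 queue=[] holders={T5}
Step 4: wait(T3) -> count=0 queue=[] holders={T3,T5}
Step 5: wait(T2) -> count=0 queue=[T2] holders={T3,T5}
Step 6: signal(T5) -> count=0 queue=[] holders={T2,T3}
Step 7: signal(T3) -> count=1 queue=[] holders={T2}
Step 8: wait(T8) -> count=0 queue=[] holders={T2,T8}
Step 9: signal(T8) -> count=1 queue=[] holders={T2}
Step 10: wait(T8) -> count=0 queue=[] holders={T2,T8}
Step 11: signal(T8) -> count=1 queue=[] holders={T2}
Final holders: {T2} -> T2 in holders

Answer: yes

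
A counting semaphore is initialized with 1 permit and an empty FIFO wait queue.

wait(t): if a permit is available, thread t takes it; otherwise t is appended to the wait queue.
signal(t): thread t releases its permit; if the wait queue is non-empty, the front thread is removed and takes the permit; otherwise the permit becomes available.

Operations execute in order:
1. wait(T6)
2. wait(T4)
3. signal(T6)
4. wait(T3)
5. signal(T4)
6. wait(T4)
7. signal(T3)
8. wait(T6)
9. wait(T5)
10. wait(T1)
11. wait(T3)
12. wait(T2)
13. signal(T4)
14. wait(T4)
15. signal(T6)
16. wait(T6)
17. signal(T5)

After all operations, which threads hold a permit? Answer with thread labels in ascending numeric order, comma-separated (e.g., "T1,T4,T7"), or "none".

Step 1: wait(T6) -> count=0 queue=[] holders={T6}
Step 2: wait(T4) -> count=0 queue=[T4] holders={T6}
Step 3: signal(T6) -> count=0 queue=[] holders={T4}
Step 4: wait(T3) -> count=0 queue=[T3] holders={T4}
Step 5: signal(T4) -> count=0 queue=[] holders={T3}
Step 6: wait(T4) -> count=0 queue=[T4] holders={T3}
Step 7: signal(T3) -> count=0 queue=[] holders={T4}
Step 8: wait(T6) -> count=0 queue=[T6] holders={T4}
Step 9: wait(T5) -> count=0 queue=[T6,T5] holders={T4}
Step 10: wait(T1) -> count=0 queue=[T6,T5,T1] holders={T4}
Step 11: wait(T3) -> count=0 queue=[T6,T5,T1,T3] holders={T4}
Step 12: wait(T2) -> count=0 queue=[T6,T5,T1,T3,T2] holders={T4}
Step 13: signal(T4) -> count=0 queue=[T5,T1,T3,T2] holders={T6}
Step 14: wait(T4) -> count=0 queue=[T5,T1,T3,T2,T4] holders={T6}
Step 15: signal(T6) -> count=0 queue=[T1,T3,T2,T4] holders={T5}
Step 16: wait(T6) -> count=0 queue=[T1,T3,T2,T4,T6] holders={T5}
Step 17: signal(T5) -> count=0 queue=[T3,T2,T4,T6] holders={T1}
Final holders: T1

Answer: T1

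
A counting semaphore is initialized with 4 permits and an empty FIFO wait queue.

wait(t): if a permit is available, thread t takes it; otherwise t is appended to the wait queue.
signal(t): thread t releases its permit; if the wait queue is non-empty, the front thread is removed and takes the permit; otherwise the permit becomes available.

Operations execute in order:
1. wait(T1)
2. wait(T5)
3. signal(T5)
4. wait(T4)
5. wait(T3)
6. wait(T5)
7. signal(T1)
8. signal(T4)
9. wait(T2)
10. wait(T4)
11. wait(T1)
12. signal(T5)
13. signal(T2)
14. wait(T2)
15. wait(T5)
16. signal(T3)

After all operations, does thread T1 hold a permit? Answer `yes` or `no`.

Answer: yes

Derivation:
Step 1: wait(T1) -> count=3 queue=[] holders={T1}
Step 2: wait(T5) -> count=2 queue=[] holders={T1,T5}
Step 3: signal(T5) -> count=3 queue=[] holders={T1}
Step 4: wait(T4) -> count=2 queue=[] holders={T1,T4}
Step 5: wait(T3) -> count=1 queue=[] holders={T1,T3,T4}
Step 6: wait(T5) -> count=0 queue=[] holders={T1,T3,T4,T5}
Step 7: signal(T1) -> count=1 queue=[] holders={T3,T4,T5}
Step 8: signal(T4) -> count=2 queue=[] holders={T3,T5}
Step 9: wait(T2) -> count=1 queue=[] holders={T2,T3,T5}
Step 10: wait(T4) -> count=0 queue=[] holders={T2,T3,T4,T5}
Step 11: wait(T1) -> count=0 queue=[T1] holders={T2,T3,T4,T5}
Step 12: signal(T5) -> count=0 queue=[] holders={T1,T2,T3,T4}
Step 13: signal(T2) -> count=1 queue=[] holders={T1,T3,T4}
Step 14: wait(T2) -> count=0 queue=[] holders={T1,T2,T3,T4}
Step 15: wait(T5) -> count=0 queue=[T5] holders={T1,T2,T3,T4}
Step 16: signal(T3) -> count=0 queue=[] holders={T1,T2,T4,T5}
Final holders: {T1,T2,T4,T5} -> T1 in holders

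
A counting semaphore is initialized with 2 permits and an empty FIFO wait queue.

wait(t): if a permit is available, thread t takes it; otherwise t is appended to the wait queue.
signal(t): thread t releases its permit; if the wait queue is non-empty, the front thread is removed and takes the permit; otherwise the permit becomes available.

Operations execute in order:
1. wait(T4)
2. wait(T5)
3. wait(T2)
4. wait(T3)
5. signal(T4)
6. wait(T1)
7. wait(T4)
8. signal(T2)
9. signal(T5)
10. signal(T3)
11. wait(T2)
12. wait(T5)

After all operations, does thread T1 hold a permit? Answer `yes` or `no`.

Step 1: wait(T4) -> count=1 queue=[] holders={T4}
Step 2: wait(T5) -> count=0 queue=[] holders={T4,T5}
Step 3: wait(T2) -> count=0 queue=[T2] holders={T4,T5}
Step 4: wait(T3) -> count=0 queue=[T2,T3] holders={T4,T5}
Step 5: signal(T4) -> count=0 queue=[T3] holders={T2,T5}
Step 6: wait(T1) -> count=0 queue=[T3,T1] holders={T2,T5}
Step 7: wait(T4) -> count=0 queue=[T3,T1,T4] holders={T2,T5}
Step 8: signal(T2) -> count=0 queue=[T1,T4] holders={T3,T5}
Step 9: signal(T5) -> count=0 queue=[T4] holders={T1,T3}
Step 10: signal(T3) -> count=0 queue=[] holders={T1,T4}
Step 11: wait(T2) -> count=0 queue=[T2] holders={T1,T4}
Step 12: wait(T5) -> count=0 queue=[T2,T5] holders={T1,T4}
Final holders: {T1,T4} -> T1 in holders

Answer: yes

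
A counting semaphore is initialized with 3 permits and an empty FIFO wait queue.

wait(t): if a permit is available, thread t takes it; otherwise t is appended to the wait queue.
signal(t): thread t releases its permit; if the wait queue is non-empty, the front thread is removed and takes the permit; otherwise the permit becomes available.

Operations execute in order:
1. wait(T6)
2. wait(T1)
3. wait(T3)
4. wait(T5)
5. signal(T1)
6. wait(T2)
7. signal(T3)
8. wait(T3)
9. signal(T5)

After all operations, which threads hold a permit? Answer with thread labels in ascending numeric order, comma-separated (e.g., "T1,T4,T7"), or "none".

Answer: T2,T3,T6

Derivation:
Step 1: wait(T6) -> count=2 queue=[] holders={T6}
Step 2: wait(T1) -> count=1 queue=[] holders={T1,T6}
Step 3: wait(T3) -> count=0 queue=[] holders={T1,T3,T6}
Step 4: wait(T5) -> count=0 queue=[T5] holders={T1,T3,T6}
Step 5: signal(T1) -> count=0 queue=[] holders={T3,T5,T6}
Step 6: wait(T2) -> count=0 queue=[T2] holders={T3,T5,T6}
Step 7: signal(T3) -> count=0 queue=[] holders={T2,T5,T6}
Step 8: wait(T3) -> count=0 queue=[T3] holders={T2,T5,T6}
Step 9: signal(T5) -> count=0 queue=[] holders={T2,T3,T6}
Final holders: T2,T3,T6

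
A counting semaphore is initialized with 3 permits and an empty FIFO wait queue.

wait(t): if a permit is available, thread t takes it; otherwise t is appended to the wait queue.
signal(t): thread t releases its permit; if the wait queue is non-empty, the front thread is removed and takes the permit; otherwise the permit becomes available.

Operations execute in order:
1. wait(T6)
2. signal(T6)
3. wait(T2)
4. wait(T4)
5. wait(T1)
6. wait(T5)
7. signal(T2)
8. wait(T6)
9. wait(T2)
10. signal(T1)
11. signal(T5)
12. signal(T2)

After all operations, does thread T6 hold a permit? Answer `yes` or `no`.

Step 1: wait(T6) -> count=2 queue=[] holders={T6}
Step 2: signal(T6) -> count=3 queue=[] holders={none}
Step 3: wait(T2) -> count=2 queue=[] holders={T2}
Step 4: wait(T4) -> count=1 queue=[] holders={T2,T4}
Step 5: wait(T1) -> count=0 queue=[] holders={T1,T2,T4}
Step 6: wait(T5) -> count=0 queue=[T5] holders={T1,T2,T4}
Step 7: signal(T2) -> count=0 queue=[] holders={T1,T4,T5}
Step 8: wait(T6) -> count=0 queue=[T6] holders={T1,T4,T5}
Step 9: wait(T2) -> count=0 queue=[T6,T2] holders={T1,T4,T5}
Step 10: signal(T1) -> count=0 queue=[T2] holders={T4,T5,T6}
Step 11: signal(T5) -> count=0 queue=[] holders={T2,T4,T6}
Step 12: signal(T2) -> count=1 queue=[] holders={T4,T6}
Final holders: {T4,T6} -> T6 in holders

Answer: yes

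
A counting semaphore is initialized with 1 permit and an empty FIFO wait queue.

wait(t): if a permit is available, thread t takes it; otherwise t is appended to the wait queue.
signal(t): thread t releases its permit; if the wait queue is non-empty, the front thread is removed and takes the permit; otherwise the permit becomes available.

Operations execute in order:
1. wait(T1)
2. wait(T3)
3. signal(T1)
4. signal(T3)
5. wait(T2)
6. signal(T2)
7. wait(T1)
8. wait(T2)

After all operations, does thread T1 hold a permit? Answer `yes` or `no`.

Step 1: wait(T1) -> count=0 queue=[] holders={T1}
Step 2: wait(T3) -> count=0 queue=[T3] holders={T1}
Step 3: signal(T1) -> count=0 queue=[] holders={T3}
Step 4: signal(T3) -> count=1 queue=[] holders={none}
Step 5: wait(T2) -> count=0 queue=[] holders={T2}
Step 6: signal(T2) -> count=1 queue=[] holders={none}
Step 7: wait(T1) -> count=0 queue=[] holders={T1}
Step 8: wait(T2) -> count=0 queue=[T2] holders={T1}
Final holders: {T1} -> T1 in holders

Answer: yes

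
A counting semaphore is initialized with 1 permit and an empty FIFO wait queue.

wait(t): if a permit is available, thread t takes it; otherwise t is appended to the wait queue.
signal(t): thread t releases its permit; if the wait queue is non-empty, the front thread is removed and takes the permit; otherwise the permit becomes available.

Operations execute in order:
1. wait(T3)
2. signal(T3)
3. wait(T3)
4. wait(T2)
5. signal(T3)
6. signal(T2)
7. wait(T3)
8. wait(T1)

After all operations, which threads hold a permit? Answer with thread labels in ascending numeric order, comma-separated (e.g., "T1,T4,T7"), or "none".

Answer: T3

Derivation:
Step 1: wait(T3) -> count=0 queue=[] holders={T3}
Step 2: signal(T3) -> count=1 queue=[] holders={none}
Step 3: wait(T3) -> count=0 queue=[] holders={T3}
Step 4: wait(T2) -> count=0 queue=[T2] holders={T3}
Step 5: signal(T3) -> count=0 queue=[] holders={T2}
Step 6: signal(T2) -> count=1 queue=[] holders={none}
Step 7: wait(T3) -> count=0 queue=[] holders={T3}
Step 8: wait(T1) -> count=0 queue=[T1] holders={T3}
Final holders: T3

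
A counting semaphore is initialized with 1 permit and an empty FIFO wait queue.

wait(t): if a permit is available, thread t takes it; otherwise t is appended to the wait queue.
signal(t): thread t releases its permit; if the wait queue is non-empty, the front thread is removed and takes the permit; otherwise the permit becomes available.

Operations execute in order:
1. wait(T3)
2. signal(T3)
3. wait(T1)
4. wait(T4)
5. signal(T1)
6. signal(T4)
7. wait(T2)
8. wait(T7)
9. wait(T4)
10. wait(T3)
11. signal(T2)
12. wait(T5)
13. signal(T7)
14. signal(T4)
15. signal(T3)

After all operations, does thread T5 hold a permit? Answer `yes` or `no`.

Step 1: wait(T3) -> count=0 queue=[] holders={T3}
Step 2: signal(T3) -> count=1 queue=[] holders={none}
Step 3: wait(T1) -> count=0 queue=[] holders={T1}
Step 4: wait(T4) -> count=0 queue=[T4] holders={T1}
Step 5: signal(T1) -> count=0 queue=[] holders={T4}
Step 6: signal(T4) -> count=1 queue=[] holders={none}
Step 7: wait(T2) -> count=0 queue=[] holders={T2}
Step 8: wait(T7) -> count=0 queue=[T7] holders={T2}
Step 9: wait(T4) -> count=0 queue=[T7,T4] holders={T2}
Step 10: wait(T3) -> count=0 queue=[T7,T4,T3] holders={T2}
Step 11: signal(T2) -> count=0 queue=[T4,T3] holders={T7}
Step 12: wait(T5) -> count=0 queue=[T4,T3,T5] holders={T7}
Step 13: signal(T7) -> count=0 queue=[T3,T5] holders={T4}
Step 14: signal(T4) -> count=0 queue=[T5] holders={T3}
Step 15: signal(T3) -> count=0 queue=[] holders={T5}
Final holders: {T5} -> T5 in holders

Answer: yes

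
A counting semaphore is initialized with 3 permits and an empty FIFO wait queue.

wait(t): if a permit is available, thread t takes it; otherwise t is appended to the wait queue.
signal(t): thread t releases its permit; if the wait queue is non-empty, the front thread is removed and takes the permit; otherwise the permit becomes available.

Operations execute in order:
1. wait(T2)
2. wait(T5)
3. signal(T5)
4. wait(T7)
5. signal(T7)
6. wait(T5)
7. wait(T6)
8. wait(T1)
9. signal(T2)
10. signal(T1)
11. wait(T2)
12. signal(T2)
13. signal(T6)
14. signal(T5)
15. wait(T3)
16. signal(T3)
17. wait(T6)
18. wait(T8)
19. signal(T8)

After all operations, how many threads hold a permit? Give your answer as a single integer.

Step 1: wait(T2) -> count=2 queue=[] holders={T2}
Step 2: wait(T5) -> count=1 queue=[] holders={T2,T5}
Step 3: signal(T5) -> count=2 queue=[] holders={T2}
Step 4: wait(T7) -> count=1 queue=[] holders={T2,T7}
Step 5: signal(T7) -> count=2 queue=[] holders={T2}
Step 6: wait(T5) -> count=1 queue=[] holders={T2,T5}
Step 7: wait(T6) -> count=0 queue=[] holders={T2,T5,T6}
Step 8: wait(T1) -> count=0 queue=[T1] holders={T2,T5,T6}
Step 9: signal(T2) -> count=0 queue=[] holders={T1,T5,T6}
Step 10: signal(T1) -> count=1 queue=[] holders={T5,T6}
Step 11: wait(T2) -> count=0 queue=[] holders={T2,T5,T6}
Step 12: signal(T2) -> count=1 queue=[] holders={T5,T6}
Step 13: signal(T6) -> count=2 queue=[] holders={T5}
Step 14: signal(T5) -> count=3 queue=[] holders={none}
Step 15: wait(T3) -> count=2 queue=[] holders={T3}
Step 16: signal(T3) -> count=3 queue=[] holders={none}
Step 17: wait(T6) -> count=2 queue=[] holders={T6}
Step 18: wait(T8) -> count=1 queue=[] holders={T6,T8}
Step 19: signal(T8) -> count=2 queue=[] holders={T6}
Final holders: {T6} -> 1 thread(s)

Answer: 1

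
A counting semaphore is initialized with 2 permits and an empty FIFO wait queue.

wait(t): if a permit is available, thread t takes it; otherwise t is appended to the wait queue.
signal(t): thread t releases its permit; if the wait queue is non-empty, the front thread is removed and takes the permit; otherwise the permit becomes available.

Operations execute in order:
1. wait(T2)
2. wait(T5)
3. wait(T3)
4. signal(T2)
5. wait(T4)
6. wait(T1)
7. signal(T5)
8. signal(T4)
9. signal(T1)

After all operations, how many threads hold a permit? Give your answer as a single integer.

Answer: 1

Derivation:
Step 1: wait(T2) -> count=1 queue=[] holders={T2}
Step 2: wait(T5) -> count=0 queue=[] holders={T2,T5}
Step 3: wait(T3) -> count=0 queue=[T3] holders={T2,T5}
Step 4: signal(T2) -> count=0 queue=[] holders={T3,T5}
Step 5: wait(T4) -> count=0 queue=[T4] holders={T3,T5}
Step 6: wait(T1) -> count=0 queue=[T4,T1] holders={T3,T5}
Step 7: signal(T5) -> count=0 queue=[T1] holders={T3,T4}
Step 8: signal(T4) -> count=0 queue=[] holders={T1,T3}
Step 9: signal(T1) -> count=1 queue=[] holders={T3}
Final holders: {T3} -> 1 thread(s)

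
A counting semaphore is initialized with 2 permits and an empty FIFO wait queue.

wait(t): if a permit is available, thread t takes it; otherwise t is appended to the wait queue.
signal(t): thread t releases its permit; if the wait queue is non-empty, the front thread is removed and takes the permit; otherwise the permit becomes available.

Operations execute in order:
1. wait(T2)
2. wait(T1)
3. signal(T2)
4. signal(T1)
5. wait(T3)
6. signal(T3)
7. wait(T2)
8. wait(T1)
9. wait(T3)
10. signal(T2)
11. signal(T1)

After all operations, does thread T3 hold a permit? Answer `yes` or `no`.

Step 1: wait(T2) -> count=1 queue=[] holders={T2}
Step 2: wait(T1) -> count=0 queue=[] holders={T1,T2}
Step 3: signal(T2) -> count=1 queue=[] holders={T1}
Step 4: signal(T1) -> count=2 queue=[] holders={none}
Step 5: wait(T3) -> count=1 queue=[] holders={T3}
Step 6: signal(T3) -> count=2 queue=[] holders={none}
Step 7: wait(T2) -> count=1 queue=[] holders={T2}
Step 8: wait(T1) -> count=0 queue=[] holders={T1,T2}
Step 9: wait(T3) -> count=0 queue=[T3] holders={T1,T2}
Step 10: signal(T2) -> count=0 queue=[] holders={T1,T3}
Step 11: signal(T1) -> count=1 queue=[] holders={T3}
Final holders: {T3} -> T3 in holders

Answer: yes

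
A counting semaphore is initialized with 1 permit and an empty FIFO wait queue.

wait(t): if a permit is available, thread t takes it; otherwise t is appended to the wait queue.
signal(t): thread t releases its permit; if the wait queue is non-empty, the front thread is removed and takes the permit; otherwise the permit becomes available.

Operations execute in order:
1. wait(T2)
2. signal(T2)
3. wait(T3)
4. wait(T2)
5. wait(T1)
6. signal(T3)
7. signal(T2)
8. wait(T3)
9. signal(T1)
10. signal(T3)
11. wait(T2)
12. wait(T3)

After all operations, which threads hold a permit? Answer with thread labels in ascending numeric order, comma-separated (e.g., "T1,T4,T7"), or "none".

Answer: T2

Derivation:
Step 1: wait(T2) -> count=0 queue=[] holders={T2}
Step 2: signal(T2) -> count=1 queue=[] holders={none}
Step 3: wait(T3) -> count=0 queue=[] holders={T3}
Step 4: wait(T2) -> count=0 queue=[T2] holders={T3}
Step 5: wait(T1) -> count=0 queue=[T2,T1] holders={T3}
Step 6: signal(T3) -> count=0 queue=[T1] holders={T2}
Step 7: signal(T2) -> count=0 queue=[] holders={T1}
Step 8: wait(T3) -> count=0 queue=[T3] holders={T1}
Step 9: signal(T1) -> count=0 queue=[] holders={T3}
Step 10: signal(T3) -> count=1 queue=[] holders={none}
Step 11: wait(T2) -> count=0 queue=[] holders={T2}
Step 12: wait(T3) -> count=0 queue=[T3] holders={T2}
Final holders: T2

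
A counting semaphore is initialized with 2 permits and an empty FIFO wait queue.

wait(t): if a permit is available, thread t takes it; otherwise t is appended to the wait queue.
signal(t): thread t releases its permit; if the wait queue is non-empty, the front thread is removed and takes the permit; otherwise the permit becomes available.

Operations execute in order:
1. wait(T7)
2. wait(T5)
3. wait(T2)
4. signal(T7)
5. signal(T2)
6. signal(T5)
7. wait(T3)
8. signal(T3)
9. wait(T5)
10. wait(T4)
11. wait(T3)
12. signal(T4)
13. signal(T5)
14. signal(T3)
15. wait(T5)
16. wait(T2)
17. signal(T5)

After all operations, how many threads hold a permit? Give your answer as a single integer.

Step 1: wait(T7) -> count=1 queue=[] holders={T7}
Step 2: wait(T5) -> count=0 queue=[] holders={T5,T7}
Step 3: wait(T2) -> count=0 queue=[T2] holders={T5,T7}
Step 4: signal(T7) -> count=0 queue=[] holders={T2,T5}
Step 5: signal(T2) -> count=1 queue=[] holders={T5}
Step 6: signal(T5) -> count=2 queue=[] holders={none}
Step 7: wait(T3) -> count=1 queue=[] holders={T3}
Step 8: signal(T3) -> count=2 queue=[] holders={none}
Step 9: wait(T5) -> count=1 queue=[] holders={T5}
Step 10: wait(T4) -> count=0 queue=[] holders={T4,T5}
Step 11: wait(T3) -> count=0 queue=[T3] holders={T4,T5}
Step 12: signal(T4) -> count=0 queue=[] holders={T3,T5}
Step 13: signal(T5) -> count=1 queue=[] holders={T3}
Step 14: signal(T3) -> count=2 queue=[] holders={none}
Step 15: wait(T5) -> count=1 queue=[] holders={T5}
Step 16: wait(T2) -> count=0 queue=[] holders={T2,T5}
Step 17: signal(T5) -> count=1 queue=[] holders={T2}
Final holders: {T2} -> 1 thread(s)

Answer: 1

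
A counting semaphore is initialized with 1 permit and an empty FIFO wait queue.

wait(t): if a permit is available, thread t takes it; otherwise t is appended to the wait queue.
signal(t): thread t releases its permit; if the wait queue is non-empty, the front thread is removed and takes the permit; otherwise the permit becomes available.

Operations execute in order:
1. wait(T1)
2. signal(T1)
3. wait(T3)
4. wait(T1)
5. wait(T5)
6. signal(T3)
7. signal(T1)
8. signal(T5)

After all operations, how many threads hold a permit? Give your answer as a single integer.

Answer: 0

Derivation:
Step 1: wait(T1) -> count=0 queue=[] holders={T1}
Step 2: signal(T1) -> count=1 queue=[] holders={none}
Step 3: wait(T3) -> count=0 queue=[] holders={T3}
Step 4: wait(T1) -> count=0 queue=[T1] holders={T3}
Step 5: wait(T5) -> count=0 queue=[T1,T5] holders={T3}
Step 6: signal(T3) -> count=0 queue=[T5] holders={T1}
Step 7: signal(T1) -> count=0 queue=[] holders={T5}
Step 8: signal(T5) -> count=1 queue=[] holders={none}
Final holders: {none} -> 0 thread(s)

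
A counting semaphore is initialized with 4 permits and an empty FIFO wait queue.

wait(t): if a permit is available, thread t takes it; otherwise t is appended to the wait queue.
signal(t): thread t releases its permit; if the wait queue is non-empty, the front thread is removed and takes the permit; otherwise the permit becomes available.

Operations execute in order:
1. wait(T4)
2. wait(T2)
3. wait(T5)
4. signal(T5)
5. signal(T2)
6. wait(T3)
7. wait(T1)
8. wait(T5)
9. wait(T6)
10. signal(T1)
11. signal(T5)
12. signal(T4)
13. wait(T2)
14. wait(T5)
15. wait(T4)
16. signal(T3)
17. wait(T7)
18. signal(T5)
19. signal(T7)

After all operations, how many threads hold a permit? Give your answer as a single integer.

Step 1: wait(T4) -> count=3 queue=[] holders={T4}
Step 2: wait(T2) -> count=2 queue=[] holders={T2,T4}
Step 3: wait(T5) -> count=1 queue=[] holders={T2,T4,T5}
Step 4: signal(T5) -> count=2 queue=[] holders={T2,T4}
Step 5: signal(T2) -> count=3 queue=[] holders={T4}
Step 6: wait(T3) -> count=2 queue=[] holders={T3,T4}
Step 7: wait(T1) -> count=1 queue=[] holders={T1,T3,T4}
Step 8: wait(T5) -> count=0 queue=[] holders={T1,T3,T4,T5}
Step 9: wait(T6) -> count=0 queue=[T6] holders={T1,T3,T4,T5}
Step 10: signal(T1) -> count=0 queue=[] holders={T3,T4,T5,T6}
Step 11: signal(T5) -> count=1 queue=[] holders={T3,T4,T6}
Step 12: signal(T4) -> count=2 queue=[] holders={T3,T6}
Step 13: wait(T2) -> count=1 queue=[] holders={T2,T3,T6}
Step 14: wait(T5) -> count=0 queue=[] holders={T2,T3,T5,T6}
Step 15: wait(T4) -> count=0 queue=[T4] holders={T2,T3,T5,T6}
Step 16: signal(T3) -> count=0 queue=[] holders={T2,T4,T5,T6}
Step 17: wait(T7) -> count=0 queue=[T7] holders={T2,T4,T5,T6}
Step 18: signal(T5) -> count=0 queue=[] holders={T2,T4,T6,T7}
Step 19: signal(T7) -> count=1 queue=[] holders={T2,T4,T6}
Final holders: {T2,T4,T6} -> 3 thread(s)

Answer: 3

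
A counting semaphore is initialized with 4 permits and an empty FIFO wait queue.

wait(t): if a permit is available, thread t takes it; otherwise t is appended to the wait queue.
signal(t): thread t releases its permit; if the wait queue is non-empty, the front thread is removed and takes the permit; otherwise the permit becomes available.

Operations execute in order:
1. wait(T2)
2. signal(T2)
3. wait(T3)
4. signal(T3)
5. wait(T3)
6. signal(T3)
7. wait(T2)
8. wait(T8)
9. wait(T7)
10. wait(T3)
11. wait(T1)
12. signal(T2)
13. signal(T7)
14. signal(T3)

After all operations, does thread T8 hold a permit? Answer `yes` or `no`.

Step 1: wait(T2) -> count=3 queue=[] holders={T2}
Step 2: signal(T2) -> count=4 queue=[] holders={none}
Step 3: wait(T3) -> count=3 queue=[] holders={T3}
Step 4: signal(T3) -> count=4 queue=[] holders={none}
Step 5: wait(T3) -> count=3 queue=[] holders={T3}
Step 6: signal(T3) -> count=4 queue=[] holders={none}
Step 7: wait(T2) -> count=3 queue=[] holders={T2}
Step 8: wait(T8) -> count=2 queue=[] holders={T2,T8}
Step 9: wait(T7) -> count=1 queue=[] holders={T2,T7,T8}
Step 10: wait(T3) -> count=0 queue=[] holders={T2,T3,T7,T8}
Step 11: wait(T1) -> count=0 queue=[T1] holders={T2,T3,T7,T8}
Step 12: signal(T2) -> count=0 queue=[] holders={T1,T3,T7,T8}
Step 13: signal(T7) -> count=1 queue=[] holders={T1,T3,T8}
Step 14: signal(T3) -> count=2 queue=[] holders={T1,T8}
Final holders: {T1,T8} -> T8 in holders

Answer: yes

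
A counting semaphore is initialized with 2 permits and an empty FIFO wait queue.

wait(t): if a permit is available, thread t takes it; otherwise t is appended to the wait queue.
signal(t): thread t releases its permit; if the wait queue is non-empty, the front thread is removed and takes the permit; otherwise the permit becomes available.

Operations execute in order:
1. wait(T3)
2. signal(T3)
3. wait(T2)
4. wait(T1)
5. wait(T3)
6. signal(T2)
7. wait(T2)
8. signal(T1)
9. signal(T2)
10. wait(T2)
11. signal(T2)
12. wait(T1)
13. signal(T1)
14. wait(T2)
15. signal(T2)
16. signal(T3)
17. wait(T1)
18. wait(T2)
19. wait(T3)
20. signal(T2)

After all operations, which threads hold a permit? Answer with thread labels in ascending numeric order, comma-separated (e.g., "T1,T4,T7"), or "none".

Answer: T1,T3

Derivation:
Step 1: wait(T3) -> count=1 queue=[] holders={T3}
Step 2: signal(T3) -> count=2 queue=[] holders={none}
Step 3: wait(T2) -> count=1 queue=[] holders={T2}
Step 4: wait(T1) -> count=0 queue=[] holders={T1,T2}
Step 5: wait(T3) -> count=0 queue=[T3] holders={T1,T2}
Step 6: signal(T2) -> count=0 queue=[] holders={T1,T3}
Step 7: wait(T2) -> count=0 queue=[T2] holders={T1,T3}
Step 8: signal(T1) -> count=0 queue=[] holders={T2,T3}
Step 9: signal(T2) -> count=1 queue=[] holders={T3}
Step 10: wait(T2) -> count=0 queue=[] holders={T2,T3}
Step 11: signal(T2) -> count=1 queue=[] holders={T3}
Step 12: wait(T1) -> count=0 queue=[] holders={T1,T3}
Step 13: signal(T1) -> count=1 queue=[] holders={T3}
Step 14: wait(T2) -> count=0 queue=[] holders={T2,T3}
Step 15: signal(T2) -> count=1 queue=[] holders={T3}
Step 16: signal(T3) -> count=2 queue=[] holders={none}
Step 17: wait(T1) -> count=1 queue=[] holders={T1}
Step 18: wait(T2) -> count=0 queue=[] holders={T1,T2}
Step 19: wait(T3) -> count=0 queue=[T3] holders={T1,T2}
Step 20: signal(T2) -> count=0 queue=[] holders={T1,T3}
Final holders: T1,T3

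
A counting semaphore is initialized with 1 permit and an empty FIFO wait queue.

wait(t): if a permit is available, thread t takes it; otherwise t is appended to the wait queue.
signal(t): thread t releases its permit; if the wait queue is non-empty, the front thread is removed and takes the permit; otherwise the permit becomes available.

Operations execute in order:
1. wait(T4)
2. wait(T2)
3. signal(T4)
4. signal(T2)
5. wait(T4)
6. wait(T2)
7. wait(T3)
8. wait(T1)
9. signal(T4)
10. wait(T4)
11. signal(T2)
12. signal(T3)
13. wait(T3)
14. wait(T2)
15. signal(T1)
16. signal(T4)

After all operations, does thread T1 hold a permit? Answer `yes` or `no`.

Step 1: wait(T4) -> count=0 queue=[] holders={T4}
Step 2: wait(T2) -> count=0 queue=[T2] holders={T4}
Step 3: signal(T4) -> count=0 queue=[] holders={T2}
Step 4: signal(T2) -> count=1 queue=[] holders={none}
Step 5: wait(T4) -> count=0 queue=[] holders={T4}
Step 6: wait(T2) -> count=0 queue=[T2] holders={T4}
Step 7: wait(T3) -> count=0 queue=[T2,T3] holders={T4}
Step 8: wait(T1) -> count=0 queue=[T2,T3,T1] holders={T4}
Step 9: signal(T4) -> count=0 queue=[T3,T1] holders={T2}
Step 10: wait(T4) -> count=0 queue=[T3,T1,T4] holders={T2}
Step 11: signal(T2) -> count=0 queue=[T1,T4] holders={T3}
Step 12: signal(T3) -> count=0 queue=[T4] holders={T1}
Step 13: wait(T3) -> count=0 queue=[T4,T3] holders={T1}
Step 14: wait(T2) -> count=0 queue=[T4,T3,T2] holders={T1}
Step 15: signal(T1) -> count=0 queue=[T3,T2] holders={T4}
Step 16: signal(T4) -> count=0 queue=[T2] holders={T3}
Final holders: {T3} -> T1 not in holders

Answer: no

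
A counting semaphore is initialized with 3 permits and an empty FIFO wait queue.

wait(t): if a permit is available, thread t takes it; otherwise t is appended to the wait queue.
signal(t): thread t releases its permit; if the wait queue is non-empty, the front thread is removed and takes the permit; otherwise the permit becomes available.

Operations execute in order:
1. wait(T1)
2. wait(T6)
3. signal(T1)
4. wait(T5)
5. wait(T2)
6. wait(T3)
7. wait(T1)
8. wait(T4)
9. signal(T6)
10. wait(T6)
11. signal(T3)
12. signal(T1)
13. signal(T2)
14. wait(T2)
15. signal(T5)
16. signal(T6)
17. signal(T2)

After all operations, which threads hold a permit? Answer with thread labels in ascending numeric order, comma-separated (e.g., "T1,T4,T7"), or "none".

Step 1: wait(T1) -> count=2 queue=[] holders={T1}
Step 2: wait(T6) -> count=1 queue=[] holders={T1,T6}
Step 3: signal(T1) -> count=2 queue=[] holders={T6}
Step 4: wait(T5) -> count=1 queue=[] holders={T5,T6}
Step 5: wait(T2) -> count=0 queue=[] holders={T2,T5,T6}
Step 6: wait(T3) -> count=0 queue=[T3] holders={T2,T5,T6}
Step 7: wait(T1) -> count=0 queue=[T3,T1] holders={T2,T5,T6}
Step 8: wait(T4) -> count=0 queue=[T3,T1,T4] holders={T2,T5,T6}
Step 9: signal(T6) -> count=0 queue=[T1,T4] holders={T2,T3,T5}
Step 10: wait(T6) -> count=0 queue=[T1,T4,T6] holders={T2,T3,T5}
Step 11: signal(T3) -> count=0 queue=[T4,T6] holders={T1,T2,T5}
Step 12: signal(T1) -> count=0 queue=[T6] holders={T2,T4,T5}
Step 13: signal(T2) -> count=0 queue=[] holders={T4,T5,T6}
Step 14: wait(T2) -> count=0 queue=[T2] holders={T4,T5,T6}
Step 15: signal(T5) -> count=0 queue=[] holders={T2,T4,T6}
Step 16: signal(T6) -> count=1 queue=[] holders={T2,T4}
Step 17: signal(T2) -> count=2 queue=[] holders={T4}
Final holders: T4

Answer: T4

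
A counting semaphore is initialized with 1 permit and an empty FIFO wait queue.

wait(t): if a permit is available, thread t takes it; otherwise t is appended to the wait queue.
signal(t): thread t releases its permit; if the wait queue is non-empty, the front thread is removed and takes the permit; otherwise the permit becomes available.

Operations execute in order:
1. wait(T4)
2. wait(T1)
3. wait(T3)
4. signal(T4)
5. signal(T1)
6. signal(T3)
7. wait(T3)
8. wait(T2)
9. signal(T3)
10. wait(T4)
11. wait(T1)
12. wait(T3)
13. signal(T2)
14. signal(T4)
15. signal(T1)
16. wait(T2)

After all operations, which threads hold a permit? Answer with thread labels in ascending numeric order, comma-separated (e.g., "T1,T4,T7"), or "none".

Step 1: wait(T4) -> count=0 queue=[] holders={T4}
Step 2: wait(T1) -> count=0 queue=[T1] holders={T4}
Step 3: wait(T3) -> count=0 queue=[T1,T3] holders={T4}
Step 4: signal(T4) -> count=0 queue=[T3] holders={T1}
Step 5: signal(T1) -> count=0 queue=[] holders={T3}
Step 6: signal(T3) -> count=1 queue=[] holders={none}
Step 7: wait(T3) -> count=0 queue=[] holders={T3}
Step 8: wait(T2) -> count=0 queue=[T2] holders={T3}
Step 9: signal(T3) -> count=0 queue=[] holders={T2}
Step 10: wait(T4) -> count=0 queue=[T4] holders={T2}
Step 11: wait(T1) -> count=0 queue=[T4,T1] holders={T2}
Step 12: wait(T3) -> count=0 queue=[T4,T1,T3] holders={T2}
Step 13: signal(T2) -> count=0 queue=[T1,T3] holders={T4}
Step 14: signal(T4) -> count=0 queue=[T3] holders={T1}
Step 15: signal(T1) -> count=0 queue=[] holders={T3}
Step 16: wait(T2) -> count=0 queue=[T2] holders={T3}
Final holders: T3

Answer: T3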